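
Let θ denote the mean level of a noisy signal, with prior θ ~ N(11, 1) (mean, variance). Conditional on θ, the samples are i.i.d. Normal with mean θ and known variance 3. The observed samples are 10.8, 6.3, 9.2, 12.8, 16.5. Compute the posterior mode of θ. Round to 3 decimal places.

n = 5; x̄ = (10.8 + 6.3 + 9.2 + 12.8 + 16.5)/5 = 55.6/5 = 11.12.
For a Normal prior and Normal likelihood with known variance, the posterior is Normal; its mode equals its mean, the precision-weighted average.
Prior precision 1/σ₀² = 1/1 = 1; data precision n/σ² = 5/3.
θ̂ = (1·11 + (5/3)·11.12) / (1 + 5/3) = (443/15)/(8/3) = 11.075.

θ̂_MAP = 11.075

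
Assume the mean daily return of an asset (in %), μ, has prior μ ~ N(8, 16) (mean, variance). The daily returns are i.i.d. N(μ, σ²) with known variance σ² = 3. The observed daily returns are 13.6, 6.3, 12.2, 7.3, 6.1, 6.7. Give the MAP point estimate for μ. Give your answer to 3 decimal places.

n = 6; x̄ = (13.6 + 6.3 + 12.2 + 7.3 + 6.1 + 6.7)/6 = 52.2/6 = 8.7.
For a Normal prior and Normal likelihood with known variance, the posterior is Normal; its mode equals its mean, the precision-weighted average.
Prior precision 1/σ₀² = 1/16 = 0.0625; data precision n/σ² = 6/3 = 2.
μ̂ = (0.0625·8 + 2·8.7) / (0.0625 + 2) = 17.9/2.0625 = 1432/165 ≈ 8.679.

μ̂_MAP = 8.679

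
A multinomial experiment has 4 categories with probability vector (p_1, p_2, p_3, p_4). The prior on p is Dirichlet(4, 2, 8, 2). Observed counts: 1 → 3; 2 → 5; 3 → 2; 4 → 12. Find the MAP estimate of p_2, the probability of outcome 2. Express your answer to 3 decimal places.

The posterior is Dirichlet(αᵢ + nᵢ) = Dirichlet(7, 7, 10, 14).
For a Dirichlet(a₁,…,a_K) with all aᵢ > 1, the mode has j-th component (aⱼ − 1)/(Σaᵢ − K).
Here Σaᵢ = 38 and K = 4, so p_2 = (7 − 1)/(38 − 4) = 6/34 ≈ 0.176.

MAP estimate: 0.176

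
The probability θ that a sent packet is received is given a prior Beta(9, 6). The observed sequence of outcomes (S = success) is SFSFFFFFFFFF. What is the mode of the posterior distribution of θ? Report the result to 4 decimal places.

θ̂_MAP = 0.4000

Prior: Beta(9, 6).
Data: 2 successes in 12 trials (from the sequence). The binomial likelihood contributes θ^2(1−θ)^10, so the posterior is Beta(9+2, 6+10) = Beta(11, 16).
For Beta(a, b) with a, b > 1 the mode is (a−1)/(a+b−2) = 10/25 ≈ 0.4000.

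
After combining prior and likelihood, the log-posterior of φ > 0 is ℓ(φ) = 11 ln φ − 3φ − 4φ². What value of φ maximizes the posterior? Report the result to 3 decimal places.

ℓ'(φ) = 11/φ − 3 − 8φ. Setting this to zero and multiplying by φ: 8φ² + 3φ − 11 = 0.
φ = (−3 + √(3² + 4·8·11)) / (2·8) = (−3 + √361) / 16 = (−3 + 19)/16 = 1.
ℓ''(φ) = −11/φ² − 8 < 0, confirming a maximum.

φ̂_MAP = 1.000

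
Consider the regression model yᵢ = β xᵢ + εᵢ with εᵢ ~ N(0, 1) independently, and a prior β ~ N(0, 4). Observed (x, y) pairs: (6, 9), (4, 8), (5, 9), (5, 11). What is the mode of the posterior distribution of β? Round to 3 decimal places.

β̂_MAP = 1.819

log p(β | y) = −Σ(yᵢ − βxᵢ)²/(2·1) − β²/(2·4) + const.
Setting the derivative to zero: Σxᵢ(yᵢ − βxᵢ)/1 − β/4 = 0, so β = Σxᵢyᵢ / (Σxᵢ² + σ²/τ²).
Σxᵢyᵢ = 6·9 + 4·8 + 5·9 + 5·11 = 186; Σxᵢ² = 102; σ²/τ² = 0.25.
β̂_MAP = 186 / (102 + 0.25) = 186/102.25 ≈ 1.819.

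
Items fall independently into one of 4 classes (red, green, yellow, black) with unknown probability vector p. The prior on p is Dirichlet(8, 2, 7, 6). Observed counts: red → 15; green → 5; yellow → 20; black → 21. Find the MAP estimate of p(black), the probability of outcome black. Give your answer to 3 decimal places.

MAP estimate of p(black) = 0.325

The posterior is Dirichlet(αᵢ + nᵢ) = Dirichlet(23, 7, 27, 27).
For a Dirichlet(a₁,…,a_K) with all aᵢ > 1, the mode has j-th component (aⱼ − 1)/(Σaᵢ − K).
Here Σaᵢ = 84 and K = 4, so p(black) = (27 − 1)/(84 − 4) = 26/80 ≈ 0.325.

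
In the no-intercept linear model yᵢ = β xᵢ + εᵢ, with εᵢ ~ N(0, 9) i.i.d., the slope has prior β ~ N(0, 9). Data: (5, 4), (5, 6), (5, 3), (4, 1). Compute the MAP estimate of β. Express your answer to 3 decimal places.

β̂_MAP = 0.750

log p(β | y) = −Σ(yᵢ − βxᵢ)²/(2·9) − β²/(2·9) + const.
Setting the derivative to zero: Σxᵢ(yᵢ − βxᵢ)/9 − β/9 = 0, so β = Σxᵢyᵢ / (Σxᵢ² + σ²/τ²).
Σxᵢyᵢ = 5·4 + 5·6 + 5·3 + 4·1 = 69; Σxᵢ² = 91; σ²/τ² = 1.
β̂_MAP = 69 / (91 + 1) = 69/92 ≈ 0.750.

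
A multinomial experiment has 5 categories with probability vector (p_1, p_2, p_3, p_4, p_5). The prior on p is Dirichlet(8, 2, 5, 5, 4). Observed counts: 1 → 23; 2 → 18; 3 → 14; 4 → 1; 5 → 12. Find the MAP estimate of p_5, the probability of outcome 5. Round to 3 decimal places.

The posterior is Dirichlet(αᵢ + nᵢ) = Dirichlet(31, 20, 19, 6, 16).
For a Dirichlet(a₁,…,a_K) with all aᵢ > 1, the mode has j-th component (aⱼ − 1)/(Σaᵢ − K).
Here Σaᵢ = 92 and K = 5, so p_5 = (16 − 1)/(92 − 5) = 15/87 ≈ 0.172.

MAP estimate: 0.172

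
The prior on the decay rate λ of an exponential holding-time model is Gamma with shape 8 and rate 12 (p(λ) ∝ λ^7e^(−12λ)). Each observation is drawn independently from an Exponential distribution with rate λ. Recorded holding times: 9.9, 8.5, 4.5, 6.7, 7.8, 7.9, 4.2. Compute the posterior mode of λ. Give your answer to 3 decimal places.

λ̂_MAP = 0.228

The Exponential(rate=λ) likelihood is ∝ λ^n e^(−λΣtᵢ). Here n = 7 and Σtᵢ = 9.9 + 8.5 + 4.5 + 6.7 + 7.8 + 7.9 + 4.2 = 49.5.
Posterior ∝ λ^7e^(−12λ) · λ^7e^(−49.5λ) = λ^14e^(−61.5λ), i.e. Gamma(15, 61.5).
Mode = (a−1)/b = 14/61.5 ≈ 0.228.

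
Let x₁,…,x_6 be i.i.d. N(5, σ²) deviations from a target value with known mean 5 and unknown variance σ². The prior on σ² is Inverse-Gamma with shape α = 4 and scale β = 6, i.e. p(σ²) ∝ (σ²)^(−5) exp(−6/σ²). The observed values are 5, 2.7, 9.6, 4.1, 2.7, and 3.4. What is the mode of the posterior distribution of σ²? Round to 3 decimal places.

σ̂²_MAP = 2.944

Sum of squared deviations about the known mean: SS = (5−5)² + (2.7−5)² + (9.6−5)² + (4.1−5)² + (2.7−5)² + (3.4−5)² = 35.11.
The Normal likelihood contributes (σ²)^(−n/2) exp(−SS/(2σ²)), so the posterior is Inverse-Gamma(α + n/2, β + SS/2) = Inverse-Gamma(7, 23.555).
The mode of Inverse-Gamma(a, b) is b/(a+1) = 23.555/8 ≈ 2.944.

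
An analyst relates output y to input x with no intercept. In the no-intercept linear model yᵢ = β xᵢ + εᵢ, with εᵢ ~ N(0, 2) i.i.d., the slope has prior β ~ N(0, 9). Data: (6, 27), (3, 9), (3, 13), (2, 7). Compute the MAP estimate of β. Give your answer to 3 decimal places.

log p(β | y) = −Σ(yᵢ − βxᵢ)²/(2·2) − β²/(2·9) + const.
Setting the derivative to zero: Σxᵢ(yᵢ − βxᵢ)/2 − β/9 = 0, so β = Σxᵢyᵢ / (Σxᵢ² + σ²/τ²).
Σxᵢyᵢ = 6·27 + 3·9 + 3·13 + 2·7 = 242; Σxᵢ² = 58; σ²/τ² = 2/9.
β̂_MAP = 242 / (58 + 2/9) = 242/(524/9) = 1089/262 ≈ 4.156.

β̂_MAP = 4.156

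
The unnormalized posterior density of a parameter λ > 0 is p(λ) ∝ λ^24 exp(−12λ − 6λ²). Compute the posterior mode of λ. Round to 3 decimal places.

ℓ'(λ) = 24/λ − 12 − 12λ. Setting this to zero and multiplying by λ: 12λ² + 12λ − 24 = 0.
λ = (−12 + √(12² + 4·12·24)) / (2·12) = (−12 + √1296) / 24 = (−12 + 36)/24 = 1.
ℓ''(λ) = −24/λ² − 12 < 0, confirming a maximum.

λ̂_MAP = 1.000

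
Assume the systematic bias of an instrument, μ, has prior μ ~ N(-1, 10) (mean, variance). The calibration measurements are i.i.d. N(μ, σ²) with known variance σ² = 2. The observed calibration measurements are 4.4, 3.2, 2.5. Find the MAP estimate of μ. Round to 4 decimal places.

μ̂_MAP = 3.0938

n = 3; x̄ = (4.4 + 3.2 + 2.5)/3 = 10.1/3 = 101/30 ≈ 3.3667.
For a Normal prior and Normal likelihood with known variance, the posterior is Normal; its mode equals its mean, the precision-weighted average.
Prior precision 1/σ₀² = 1/10 = 0.1; data precision n/σ² = 3/2 = 1.5.
μ̂ = (0.1·(-1) + 1.5·(101/30)) / (0.1 + 1.5) = 4.95/1.6 = 3.09375 ≈ 3.0938.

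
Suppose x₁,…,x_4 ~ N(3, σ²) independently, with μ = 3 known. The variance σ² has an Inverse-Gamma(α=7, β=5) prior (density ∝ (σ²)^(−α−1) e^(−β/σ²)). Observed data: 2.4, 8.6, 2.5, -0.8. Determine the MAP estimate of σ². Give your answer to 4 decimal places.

σ̂²_MAP = 2.8205

Sum of squared deviations about the known mean: SS = (2.4−3)² + (8.6−3)² + (2.5−3)² + (-0.8−3)² = 46.41.
The Normal likelihood contributes (σ²)^(−n/2) exp(−SS/(2σ²)), so the posterior is Inverse-Gamma(α + n/2, β + SS/2) = Inverse-Gamma(9, 28.205).
The mode of Inverse-Gamma(a, b) is b/(a+1) = 28.205/10 ≈ 2.8205.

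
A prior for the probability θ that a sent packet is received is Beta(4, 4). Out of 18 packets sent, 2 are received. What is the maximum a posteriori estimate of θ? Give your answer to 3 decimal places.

θ̂_MAP = 0.208

Prior: Beta(4, 4).
Data: 2 successes in 18 trials. The binomial likelihood contributes θ^2(1−θ)^16, so the posterior is Beta(4+2, 4+16) = Beta(6, 20).
For Beta(a, b) with a, b > 1 the mode is (a−1)/(a+b−2) = 5/24 ≈ 0.208.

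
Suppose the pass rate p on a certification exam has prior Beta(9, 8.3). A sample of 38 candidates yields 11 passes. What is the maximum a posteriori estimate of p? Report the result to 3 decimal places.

p̂_MAP = 0.356

Prior: Beta(9, 8.3).
Data: 11 successes in 38 trials. The binomial likelihood contributes p^11(1−p)^27, so the posterior is Beta(9+11, 8.3+27) = Beta(20, 35.3).
For Beta(a, b) with a, b > 1 the mode is (a−1)/(a+b−2) = 19/53.3 ≈ 0.356.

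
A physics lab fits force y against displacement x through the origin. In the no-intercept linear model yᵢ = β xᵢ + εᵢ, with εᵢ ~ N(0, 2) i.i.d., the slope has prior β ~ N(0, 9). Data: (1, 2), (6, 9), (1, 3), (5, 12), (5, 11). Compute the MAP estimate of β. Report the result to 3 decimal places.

β̂_MAP = 1.972

log p(β | y) = −Σ(yᵢ − βxᵢ)²/(2·2) − β²/(2·9) + const.
Setting the derivative to zero: Σxᵢ(yᵢ − βxᵢ)/2 − β/9 = 0, so β = Σxᵢyᵢ / (Σxᵢ² + σ²/τ²).
Σxᵢyᵢ = 1·2 + 6·9 + 1·3 + 5·12 + 5·11 = 174; Σxᵢ² = 88; σ²/τ² = 2/9.
β̂_MAP = 174 / (88 + 2/9) = 174/(794/9) = 783/397 ≈ 1.972.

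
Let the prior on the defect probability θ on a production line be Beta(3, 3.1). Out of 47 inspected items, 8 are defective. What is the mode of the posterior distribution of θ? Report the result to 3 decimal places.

Prior: Beta(3, 3.1).
Data: 8 successes in 47 trials. The binomial likelihood contributes θ^8(1−θ)^39, so the posterior is Beta(3+8, 3.1+39) = Beta(11, 42.1).
For Beta(a, b) with a, b > 1 the mode is (a−1)/(a+b−2) = 10/51.1 ≈ 0.196.

θ̂_MAP = 0.196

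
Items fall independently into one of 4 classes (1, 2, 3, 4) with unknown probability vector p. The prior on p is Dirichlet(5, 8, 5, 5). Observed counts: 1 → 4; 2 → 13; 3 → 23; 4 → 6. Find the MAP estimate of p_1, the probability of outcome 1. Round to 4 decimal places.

The posterior is Dirichlet(αᵢ + nᵢ) = Dirichlet(9, 21, 28, 11).
For a Dirichlet(a₁,…,a_K) with all aᵢ > 1, the mode has j-th component (aⱼ − 1)/(Σaᵢ − K).
Here Σaᵢ = 69 and K = 4, so p_1 = (9 − 1)/(69 − 4) = 8/65 ≈ 0.1231.

MAP estimate: 0.1231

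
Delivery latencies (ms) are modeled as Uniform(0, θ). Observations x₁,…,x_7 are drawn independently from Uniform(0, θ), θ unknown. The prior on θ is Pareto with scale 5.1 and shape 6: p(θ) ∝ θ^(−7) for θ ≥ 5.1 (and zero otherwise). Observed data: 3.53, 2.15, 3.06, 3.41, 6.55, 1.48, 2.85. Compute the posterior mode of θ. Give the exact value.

θ̂_MAP = 6.55

The Uniform(0, θ) likelihood is θ^(−n) for θ ≥ max(xᵢ), zero otherwise. Here max(xᵢ) = 6.55.
Posterior ∝ θ^(−7) · θ^(−7) = θ^(−14) on θ ≥ max(5.1, 6.55) = 6.55.
This density is strictly decreasing in θ, so the posterior mode lies at the lower boundary of the support.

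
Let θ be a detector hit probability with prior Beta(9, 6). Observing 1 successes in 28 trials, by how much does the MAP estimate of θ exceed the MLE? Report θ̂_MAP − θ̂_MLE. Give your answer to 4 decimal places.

MAP − MLE = 0.1838

Posterior is Beta(10, 33); MAP = (10−1)/(43−2) = 9/41 ≈ 0.21951.
MLE ignores the prior: θ̂_MLE = k/n = 1/28 ≈ 0.03571.
Difference = 9/41 − 1/28 = 211/1148 ≈ 0.1838.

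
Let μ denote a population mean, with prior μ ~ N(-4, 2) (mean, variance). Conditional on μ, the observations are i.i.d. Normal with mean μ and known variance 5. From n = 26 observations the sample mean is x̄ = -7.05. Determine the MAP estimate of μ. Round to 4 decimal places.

n = 26, x̄ = -7.05.
For a Normal prior and Normal likelihood with known variance, the posterior is Normal; its mode equals its mean, the precision-weighted average.
Prior precision 1/σ₀² = 1/2 = 0.5; data precision n/σ² = 26/5 = 5.2.
μ̂ = (0.5·(-4) + 5.2·(-7.05)) / (0.5 + 5.2) = (-38.66)/5.7 = -1933/285 ≈ -6.7825.

μ̂_MAP = -6.7825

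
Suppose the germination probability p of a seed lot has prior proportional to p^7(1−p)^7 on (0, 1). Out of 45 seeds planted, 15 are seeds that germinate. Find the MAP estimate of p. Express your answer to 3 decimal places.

p̂_MAP = 0.373

The prior density ∝ p^7(1−p)^7 is the kernel of Beta(8, 8).
Data: 15 successes in 45 trials. The binomial likelihood contributes p^15(1−p)^30, so the posterior is Beta(8+15, 8+30) = Beta(23, 38).
For Beta(a, b) with a, b > 1 the mode is (a−1)/(a+b−2) = 22/59 ≈ 0.373.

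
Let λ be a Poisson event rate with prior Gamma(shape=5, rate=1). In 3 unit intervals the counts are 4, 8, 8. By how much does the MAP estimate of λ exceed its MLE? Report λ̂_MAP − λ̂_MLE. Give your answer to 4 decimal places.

Σxᵢ = 20. Posterior is Gamma(25, 4); MAP = (25−1)/4 = 24/4 ≈ 6.00000.
MLE = x̄ = 20/3 ≈ 6.66667.
Difference = 24/4 − 20/3 = -2/3 ≈ -0.6667.

MAP − MLE = -0.6667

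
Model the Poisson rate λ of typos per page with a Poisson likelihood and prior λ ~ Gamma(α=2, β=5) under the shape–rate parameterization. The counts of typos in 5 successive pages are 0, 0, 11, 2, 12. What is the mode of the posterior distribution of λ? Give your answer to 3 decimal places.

Σxᵢ = 0+0+11+2+12 = 25, with n = 5.
Posterior ∝ λe^(−5λ) · λ^25e^(−5λ) = λ^26e^(−10λ), i.e. Gamma(shape=27, rate=10).
The mode of a Gamma(a, b) with a ≥ 1 (shape–rate) is (a−1)/b = 26/10 ≈ 2.600.

λ̂_MAP = 2.600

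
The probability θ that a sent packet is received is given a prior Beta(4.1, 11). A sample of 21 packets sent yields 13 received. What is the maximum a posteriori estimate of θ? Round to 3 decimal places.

Prior: Beta(4.1, 11).
Data: 13 successes in 21 trials. The binomial likelihood contributes θ^13(1−θ)^8, so the posterior is Beta(4.1+13, 11+8) = Beta(17.1, 19).
For Beta(a, b) with a, b > 1 the mode is (a−1)/(a+b−2) = 16.1/34.1 ≈ 0.472.

θ̂_MAP = 0.472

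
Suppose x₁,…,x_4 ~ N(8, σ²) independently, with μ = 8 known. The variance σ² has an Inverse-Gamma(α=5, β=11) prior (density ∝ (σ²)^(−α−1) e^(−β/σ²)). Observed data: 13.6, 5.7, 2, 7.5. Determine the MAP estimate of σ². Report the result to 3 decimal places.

σ̂²_MAP = 5.931

Sum of squared deviations about the known mean: SS = (13.6−8)² + (5.7−8)² + (2−8)² + (7.5−8)² = 72.9.
The Normal likelihood contributes (σ²)^(−n/2) exp(−SS/(2σ²)), so the posterior is Inverse-Gamma(α + n/2, β + SS/2) = Inverse-Gamma(7, 47.45).
The mode of Inverse-Gamma(a, b) is b/(a+1) = 47.45/8 ≈ 5.931.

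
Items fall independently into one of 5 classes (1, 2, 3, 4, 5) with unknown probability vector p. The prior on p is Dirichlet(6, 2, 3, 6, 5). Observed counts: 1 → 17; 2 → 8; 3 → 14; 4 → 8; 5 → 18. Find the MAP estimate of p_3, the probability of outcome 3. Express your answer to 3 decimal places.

MAP estimate: 0.195

The posterior is Dirichlet(αᵢ + nᵢ) = Dirichlet(23, 10, 17, 14, 23).
For a Dirichlet(a₁,…,a_K) with all aᵢ > 1, the mode has j-th component (aⱼ − 1)/(Σaᵢ − K).
Here Σaᵢ = 87 and K = 5, so p_3 = (17 − 1)/(87 − 5) = 16/82 ≈ 0.195.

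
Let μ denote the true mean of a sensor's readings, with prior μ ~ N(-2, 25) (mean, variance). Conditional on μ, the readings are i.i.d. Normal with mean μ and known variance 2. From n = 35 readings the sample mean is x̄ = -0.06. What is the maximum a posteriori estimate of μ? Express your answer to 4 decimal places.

n = 35, x̄ = -0.06.
For a Normal prior and Normal likelihood with known variance, the posterior is Normal; its mode equals its mean, the precision-weighted average.
Prior precision 1/σ₀² = 1/25 = 0.04; data precision n/σ² = 35/2 = 17.5.
μ̂ = (0.04·(-2) + 17.5·(-0.06)) / (0.04 + 17.5) = (-1.13)/17.54 = -113/1754 ≈ -0.0644.

μ̂_MAP = -0.0644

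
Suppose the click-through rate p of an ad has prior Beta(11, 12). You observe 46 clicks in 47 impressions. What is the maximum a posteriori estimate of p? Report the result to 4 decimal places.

p̂_MAP = 0.8235

Prior: Beta(11, 12).
Data: 46 successes in 47 trials. The binomial likelihood contributes p^46(1−p)^1, so the posterior is Beta(11+46, 12+1) = Beta(57, 13).
For Beta(a, b) with a, b > 1 the mode is (a−1)/(a+b−2) = 56/68 ≈ 0.8235.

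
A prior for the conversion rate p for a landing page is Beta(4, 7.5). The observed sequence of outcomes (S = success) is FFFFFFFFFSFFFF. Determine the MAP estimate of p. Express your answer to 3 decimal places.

Prior: Beta(4, 7.5).
Data: 1 success in 14 trials (from the sequence). The binomial likelihood contributes p(1−p)^13, so the posterior is Beta(4+1, 7.5+13) = Beta(5, 20.5).
For Beta(a, b) with a, b > 1 the mode is (a−1)/(a+b−2) = 4/23.5 ≈ 0.170.

p̂_MAP = 0.170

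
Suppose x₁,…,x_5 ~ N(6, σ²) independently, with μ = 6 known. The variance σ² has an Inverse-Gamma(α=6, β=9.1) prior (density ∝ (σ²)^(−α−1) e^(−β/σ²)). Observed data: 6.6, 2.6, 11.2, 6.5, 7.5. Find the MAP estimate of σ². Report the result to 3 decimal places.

Sum of squared deviations about the known mean: SS = (6.6−6)² + (2.6−6)² + (11.2−6)² + (6.5−6)² + (7.5−6)² = 41.46.
The Normal likelihood contributes (σ²)^(−n/2) exp(−SS/(2σ²)), so the posterior is Inverse-Gamma(α + n/2, β + SS/2) = Inverse-Gamma(8.5, 29.83).
The mode of Inverse-Gamma(a, b) is b/(a+1) = 29.83/9.5 ≈ 3.140.

σ̂²_MAP = 3.140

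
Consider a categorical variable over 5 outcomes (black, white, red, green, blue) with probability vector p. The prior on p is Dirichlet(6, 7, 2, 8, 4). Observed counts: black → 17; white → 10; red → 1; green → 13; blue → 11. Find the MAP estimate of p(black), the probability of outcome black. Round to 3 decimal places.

MAP estimate of p(black) = 0.297

The posterior is Dirichlet(αᵢ + nᵢ) = Dirichlet(23, 17, 3, 21, 15).
For a Dirichlet(a₁,…,a_K) with all aᵢ > 1, the mode has j-th component (aⱼ − 1)/(Σaᵢ − K).
Here Σaᵢ = 79 and K = 5, so p(black) = (23 − 1)/(79 − 5) = 22/74 ≈ 0.297.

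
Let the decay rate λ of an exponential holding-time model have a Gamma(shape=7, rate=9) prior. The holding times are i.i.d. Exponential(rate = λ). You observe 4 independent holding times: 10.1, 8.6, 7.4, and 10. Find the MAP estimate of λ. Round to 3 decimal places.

λ̂_MAP = 0.222

The Exponential(rate=λ) likelihood is ∝ λ^n e^(−λΣtᵢ). Here n = 4 and Σtᵢ = 10.1 + 8.6 + 7.4 + 10 = 36.1.
Posterior ∝ λ^6e^(−9λ) · λ^4e^(−36.1λ) = λ^10e^(−45.1λ), i.e. Gamma(11, 45.1).
Mode = (a−1)/b = 10/45.1 ≈ 0.222.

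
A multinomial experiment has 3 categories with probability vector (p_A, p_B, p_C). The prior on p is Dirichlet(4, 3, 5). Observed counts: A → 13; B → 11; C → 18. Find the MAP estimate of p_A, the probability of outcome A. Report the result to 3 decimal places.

The posterior is Dirichlet(αᵢ + nᵢ) = Dirichlet(17, 14, 23).
For a Dirichlet(a₁,…,a_K) with all aᵢ > 1, the mode has j-th component (aⱼ − 1)/(Σaᵢ − K).
Here Σaᵢ = 54 and K = 3, so p_A = (17 − 1)/(54 − 3) = 16/51 ≈ 0.314.

MAP estimate of p_A = 0.314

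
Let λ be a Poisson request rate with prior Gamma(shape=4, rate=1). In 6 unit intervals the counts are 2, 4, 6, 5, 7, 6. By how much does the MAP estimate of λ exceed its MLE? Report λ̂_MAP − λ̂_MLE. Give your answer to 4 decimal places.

Σxᵢ = 30. Posterior is Gamma(34, 7); MAP = (34−1)/7 = 33/7 ≈ 4.71429.
MLE = x̄ = 30/6 ≈ 5.00000.
Difference = 33/7 − 30/6 = -2/7 ≈ -0.2857.

MAP − MLE = -0.2857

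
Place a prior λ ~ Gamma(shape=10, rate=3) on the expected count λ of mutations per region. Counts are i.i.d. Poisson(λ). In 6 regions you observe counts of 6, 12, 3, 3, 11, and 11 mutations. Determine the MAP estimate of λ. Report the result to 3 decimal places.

λ̂_MAP = 6.111

Σxᵢ = 6+12+3+3+11+11 = 46, with n = 6.
Posterior ∝ λ^9e^(−3λ) · λ^46e^(−6λ) = λ^55e^(−9λ), i.e. Gamma(shape=56, rate=9).
The mode of a Gamma(a, b) with a ≥ 1 (shape–rate) is (a−1)/b = 55/9 ≈ 6.111.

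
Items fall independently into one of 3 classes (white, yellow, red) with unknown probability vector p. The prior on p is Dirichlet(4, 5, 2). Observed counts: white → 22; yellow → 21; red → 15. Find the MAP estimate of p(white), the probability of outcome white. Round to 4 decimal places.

The posterior is Dirichlet(αᵢ + nᵢ) = Dirichlet(26, 26, 17).
For a Dirichlet(a₁,…,a_K) with all aᵢ > 1, the mode has j-th component (aⱼ − 1)/(Σaᵢ − K).
Here Σaᵢ = 69 and K = 3, so p(white) = (26 − 1)/(69 − 3) = 25/66 ≈ 0.3788.

MAP estimate of p(white) = 0.3788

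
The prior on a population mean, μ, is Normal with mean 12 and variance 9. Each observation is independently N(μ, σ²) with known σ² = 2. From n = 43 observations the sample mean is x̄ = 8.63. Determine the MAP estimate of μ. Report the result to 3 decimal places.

n = 43, x̄ = 8.63.
For a Normal prior and Normal likelihood with known variance, the posterior is Normal; its mode equals its mean, the precision-weighted average.
Prior precision 1/σ₀² = 1/9; data precision n/σ² = 43/2 = 21.5.
μ̂ = ((1/9)·12 + 21.5·8.63) / (1/9 + 21.5) = (112127/600)/(389/18) = 336381/38900 ≈ 8.647.

μ̂_MAP = 8.647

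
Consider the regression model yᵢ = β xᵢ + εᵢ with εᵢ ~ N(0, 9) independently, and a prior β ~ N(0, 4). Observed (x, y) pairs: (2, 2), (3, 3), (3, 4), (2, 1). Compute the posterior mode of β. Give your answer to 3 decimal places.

β̂_MAP = 0.956

log p(β | y) = −Σ(yᵢ − βxᵢ)²/(2·9) − β²/(2·4) + const.
Setting the derivative to zero: Σxᵢ(yᵢ − βxᵢ)/9 − β/4 = 0, so β = Σxᵢyᵢ / (Σxᵢ² + σ²/τ²).
Σxᵢyᵢ = 2·2 + 3·3 + 3·4 + 2·1 = 27; Σxᵢ² = 26; σ²/τ² = 2.25.
β̂_MAP = 27 / (26 + 2.25) = 27/28.25 ≈ 0.956.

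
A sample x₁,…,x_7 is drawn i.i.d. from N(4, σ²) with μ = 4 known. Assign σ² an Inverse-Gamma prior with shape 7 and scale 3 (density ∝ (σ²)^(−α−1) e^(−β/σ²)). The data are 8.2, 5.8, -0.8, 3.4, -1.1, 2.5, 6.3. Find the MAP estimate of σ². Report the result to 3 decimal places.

Sum of squared deviations about the known mean: SS = (8.2−4)² + (5.8−4)² + (-0.8−4)² + (3.4−4)² + (-1.1−4)² + (2.5−4)² + (6.3−4)² = 77.83.
The Normal likelihood contributes (σ²)^(−n/2) exp(−SS/(2σ²)), so the posterior is Inverse-Gamma(α + n/2, β + SS/2) = Inverse-Gamma(10.5, 41.915).
The mode of Inverse-Gamma(a, b) is b/(a+1) = 41.915/11.5 ≈ 3.645.

σ̂²_MAP = 3.645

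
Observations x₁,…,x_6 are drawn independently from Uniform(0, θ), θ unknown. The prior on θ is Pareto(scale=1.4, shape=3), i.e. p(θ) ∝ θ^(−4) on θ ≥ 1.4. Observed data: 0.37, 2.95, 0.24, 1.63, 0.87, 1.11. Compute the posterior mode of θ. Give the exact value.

The Uniform(0, θ) likelihood is θ^(−n) for θ ≥ max(xᵢ), zero otherwise. Here max(xᵢ) = 2.95.
Posterior ∝ θ^(−4) · θ^(−6) = θ^(−10) on θ ≥ max(1.4, 2.95) = 2.95.
This density is strictly decreasing in θ, so the posterior mode lies at the lower boundary of the support.

θ̂_MAP = 2.95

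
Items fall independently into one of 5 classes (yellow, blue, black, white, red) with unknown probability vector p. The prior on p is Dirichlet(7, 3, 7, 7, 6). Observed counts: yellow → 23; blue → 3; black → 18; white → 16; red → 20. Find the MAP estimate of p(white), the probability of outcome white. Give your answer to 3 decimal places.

MAP estimate of p(white) = 0.210

The posterior is Dirichlet(αᵢ + nᵢ) = Dirichlet(30, 6, 25, 23, 26).
For a Dirichlet(a₁,…,a_K) with all aᵢ > 1, the mode has j-th component (aⱼ − 1)/(Σaᵢ − K).
Here Σaᵢ = 110 and K = 5, so p(white) = (23 − 1)/(110 − 5) = 22/105 ≈ 0.210.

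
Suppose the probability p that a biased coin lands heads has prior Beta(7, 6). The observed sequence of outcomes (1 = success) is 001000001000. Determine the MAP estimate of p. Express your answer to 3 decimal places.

p̂_MAP = 0.348

Prior: Beta(7, 6).
Data: 2 successes in 12 trials (from the sequence). The binomial likelihood contributes p^2(1−p)^10, so the posterior is Beta(7+2, 6+10) = Beta(9, 16).
For Beta(a, b) with a, b > 1 the mode is (a−1)/(a+b−2) = 8/23 ≈ 0.348.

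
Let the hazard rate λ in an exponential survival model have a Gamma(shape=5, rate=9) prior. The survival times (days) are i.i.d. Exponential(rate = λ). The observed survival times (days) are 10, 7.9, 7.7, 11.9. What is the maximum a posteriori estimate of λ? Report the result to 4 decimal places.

The Exponential(rate=λ) likelihood is ∝ λ^n e^(−λΣtᵢ). Here n = 4 and Σtᵢ = 10 + 7.9 + 7.7 + 11.9 = 37.5.
Posterior ∝ λ^4e^(−9λ) · λ^4e^(−37.5λ) = λ^8e^(−46.5λ), i.e. Gamma(9, 46.5).
Mode = (a−1)/b = 8/46.5 ≈ 0.1720.

λ̂_MAP = 0.1720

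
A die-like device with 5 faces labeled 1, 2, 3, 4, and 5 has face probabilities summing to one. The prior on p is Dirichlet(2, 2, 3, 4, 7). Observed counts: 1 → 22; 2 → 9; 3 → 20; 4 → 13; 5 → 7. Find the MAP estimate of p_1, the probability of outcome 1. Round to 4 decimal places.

The posterior is Dirichlet(αᵢ + nᵢ) = Dirichlet(24, 11, 23, 17, 14).
For a Dirichlet(a₁,…,a_K) with all aᵢ > 1, the mode has j-th component (aⱼ − 1)/(Σaᵢ − K).
Here Σaᵢ = 89 and K = 5, so p_1 = (24 − 1)/(89 − 5) = 23/84 ≈ 0.2738.

MAP estimate: 0.2738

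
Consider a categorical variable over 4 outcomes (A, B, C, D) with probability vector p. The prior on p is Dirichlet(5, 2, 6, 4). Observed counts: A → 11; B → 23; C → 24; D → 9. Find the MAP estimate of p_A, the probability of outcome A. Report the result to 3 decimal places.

MAP estimate of p_A = 0.188

The posterior is Dirichlet(αᵢ + nᵢ) = Dirichlet(16, 25, 30, 13).
For a Dirichlet(a₁,…,a_K) with all aᵢ > 1, the mode has j-th component (aⱼ − 1)/(Σaᵢ − K).
Here Σaᵢ = 84 and K = 4, so p_A = (16 − 1)/(84 − 4) = 15/80 ≈ 0.188.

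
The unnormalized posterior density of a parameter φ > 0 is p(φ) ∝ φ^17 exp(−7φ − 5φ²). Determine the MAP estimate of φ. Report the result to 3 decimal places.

ℓ'(φ) = 17/φ − 7 − 10φ. Setting this to zero and multiplying by φ: 10φ² + 7φ − 17 = 0.
φ = (−7 + √(7² + 4·10·17)) / (2·10) = (−7 + √729) / 20 = (−7 + 27)/20 = 1.
ℓ''(φ) = −17/φ² − 10 < 0, confirming a maximum.

φ̂_MAP = 1.000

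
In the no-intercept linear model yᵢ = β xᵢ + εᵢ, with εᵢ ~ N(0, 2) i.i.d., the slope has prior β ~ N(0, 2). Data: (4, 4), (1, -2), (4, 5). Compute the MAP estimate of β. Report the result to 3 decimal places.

log p(β | y) = −Σ(yᵢ − βxᵢ)²/(2·2) − β²/(2·2) + const.
Setting the derivative to zero: Σxᵢ(yᵢ − βxᵢ)/2 − β/2 = 0, so β = Σxᵢyᵢ / (Σxᵢ² + σ²/τ²).
Σxᵢyᵢ = 4·4 + 1·(-2) + 4·5 = 34; Σxᵢ² = 33; σ²/τ² = 1.
β̂_MAP = 34 / (33 + 1) = 34/34 ≈ 1.000.

β̂_MAP = 1.000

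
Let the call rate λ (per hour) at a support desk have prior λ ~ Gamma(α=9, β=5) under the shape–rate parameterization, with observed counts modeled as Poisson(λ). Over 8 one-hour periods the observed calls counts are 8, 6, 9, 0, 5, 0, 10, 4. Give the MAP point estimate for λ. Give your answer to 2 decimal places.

λ̂_MAP = 3.85

Σxᵢ = 8+6+9+0+5+0+10+4 = 42, with n = 8.
Posterior ∝ λ^8e^(−5λ) · λ^42e^(−8λ) = λ^50e^(−13λ), i.e. Gamma(shape=51, rate=13).
The mode of a Gamma(a, b) with a ≥ 1 (shape–rate) is (a−1)/b = 50/13 ≈ 3.85.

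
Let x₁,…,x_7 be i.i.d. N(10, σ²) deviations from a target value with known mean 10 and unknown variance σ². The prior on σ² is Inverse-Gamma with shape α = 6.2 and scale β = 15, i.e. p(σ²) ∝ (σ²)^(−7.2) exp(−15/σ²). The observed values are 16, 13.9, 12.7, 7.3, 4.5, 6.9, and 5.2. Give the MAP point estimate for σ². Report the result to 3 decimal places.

σ̂²_MAP = 7.415

Sum of squared deviations about the known mean: SS = (16−10)² + (13.9−10)² + (12.7−10)² + (7.3−10)² + (4.5−10)² + (6.9−10)² + (5.2−10)² = 128.69.
The Normal likelihood contributes (σ²)^(−n/2) exp(−SS/(2σ²)), so the posterior is Inverse-Gamma(α + n/2, β + SS/2) = Inverse-Gamma(9.7, 79.345).
The mode of Inverse-Gamma(a, b) is b/(a+1) = 79.345/10.7 ≈ 7.415.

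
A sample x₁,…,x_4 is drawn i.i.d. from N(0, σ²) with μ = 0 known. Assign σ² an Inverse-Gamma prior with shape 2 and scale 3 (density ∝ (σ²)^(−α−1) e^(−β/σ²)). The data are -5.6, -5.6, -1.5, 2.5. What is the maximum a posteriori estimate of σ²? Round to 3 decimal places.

σ̂²_MAP = 7.722

Sum of squared deviations about the known mean: SS = (-5.6−0)² + (-5.6−0)² + (-1.5−0)² + (2.5−0)² = 71.22.
The Normal likelihood contributes (σ²)^(−n/2) exp(−SS/(2σ²)), so the posterior is Inverse-Gamma(α + n/2, β + SS/2) = Inverse-Gamma(4, 38.61).
The mode of Inverse-Gamma(a, b) is b/(a+1) = 38.61/5 ≈ 7.722.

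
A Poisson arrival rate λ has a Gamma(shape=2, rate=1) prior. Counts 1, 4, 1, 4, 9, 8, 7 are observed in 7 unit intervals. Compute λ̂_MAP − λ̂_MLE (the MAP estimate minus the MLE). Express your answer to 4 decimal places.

Σxᵢ = 34. Posterior is Gamma(36, 8); MAP = (36−1)/8 = 35/8 ≈ 4.37500.
MLE = x̄ = 34/7 ≈ 4.85714.
Difference = 35/8 − 34/7 = -27/56 ≈ -0.4821.

MAP − MLE = -0.4821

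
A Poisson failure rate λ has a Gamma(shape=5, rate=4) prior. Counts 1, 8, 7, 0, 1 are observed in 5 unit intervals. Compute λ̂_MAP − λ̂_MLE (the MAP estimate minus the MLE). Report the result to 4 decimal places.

Σxᵢ = 17. Posterior is Gamma(22, 9); MAP = (22−1)/9 = 21/9 ≈ 2.33333.
MLE = x̄ = 17/5 ≈ 3.40000.
Difference = 21/9 − 17/5 = -16/15 ≈ -1.0667.

MAP − MLE = -1.0667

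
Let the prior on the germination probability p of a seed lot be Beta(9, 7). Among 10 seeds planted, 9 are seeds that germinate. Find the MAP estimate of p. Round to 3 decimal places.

Prior: Beta(9, 7).
Data: 9 successes in 10 trials. The binomial likelihood contributes p^9(1−p)^1, so the posterior is Beta(9+9, 7+1) = Beta(18, 8).
For Beta(a, b) with a, b > 1 the mode is (a−1)/(a+b−2) = 17/24 ≈ 0.708.

p̂_MAP = 0.708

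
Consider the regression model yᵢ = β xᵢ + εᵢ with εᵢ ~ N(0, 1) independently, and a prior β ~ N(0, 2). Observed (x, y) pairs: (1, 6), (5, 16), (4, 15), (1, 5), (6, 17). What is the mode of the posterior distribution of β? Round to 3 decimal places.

β̂_MAP = 3.182

log p(β | y) = −Σ(yᵢ − βxᵢ)²/(2·1) − β²/(2·2) + const.
Setting the derivative to zero: Σxᵢ(yᵢ − βxᵢ)/1 − β/2 = 0, so β = Σxᵢyᵢ / (Σxᵢ² + σ²/τ²).
Σxᵢyᵢ = 1·6 + 5·16 + 4·15 + 1·5 + 6·17 = 253; Σxᵢ² = 79; σ²/τ² = 0.5.
β̂_MAP = 253 / (79 + 0.5) = 253/79.5 ≈ 3.182.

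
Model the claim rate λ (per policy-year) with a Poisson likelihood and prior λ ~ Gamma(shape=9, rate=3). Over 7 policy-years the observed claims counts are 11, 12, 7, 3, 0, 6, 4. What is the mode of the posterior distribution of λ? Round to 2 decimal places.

λ̂_MAP = 5.10

Σxᵢ = 11+12+7+3+0+6+4 = 43, with n = 7.
Posterior ∝ λ^8e^(−3λ) · λ^43e^(−7λ) = λ^51e^(−10λ), i.e. Gamma(shape=52, rate=10).
The mode of a Gamma(a, b) with a ≥ 1 (shape–rate) is (a−1)/b = 51/10 ≈ 5.10.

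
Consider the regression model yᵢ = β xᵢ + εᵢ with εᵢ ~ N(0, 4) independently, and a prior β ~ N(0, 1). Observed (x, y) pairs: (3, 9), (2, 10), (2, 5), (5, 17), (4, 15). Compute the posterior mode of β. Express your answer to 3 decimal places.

log p(β | y) = −Σ(yᵢ − βxᵢ)²/(2·4) − β²/(2·1) + const.
Setting the derivative to zero: Σxᵢ(yᵢ − βxᵢ)/4 − β/1 = 0, so β = Σxᵢyᵢ / (Σxᵢ² + σ²/τ²).
Σxᵢyᵢ = 3·9 + 2·10 + 2·5 + 5·17 + 4·15 = 202; Σxᵢ² = 58; σ²/τ² = 4.
β̂_MAP = 202 / (58 + 4) = 202/62 ≈ 3.258.

β̂_MAP = 3.258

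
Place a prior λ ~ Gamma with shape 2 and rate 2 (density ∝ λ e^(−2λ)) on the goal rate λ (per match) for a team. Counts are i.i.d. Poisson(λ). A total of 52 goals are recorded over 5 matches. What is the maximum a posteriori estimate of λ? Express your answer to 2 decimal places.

λ̂_MAP = 7.57

Σxᵢ = 52, n = 5.
Posterior ∝ λe^(−2λ) · λ^52e^(−5λ) = λ^53e^(−7λ), i.e. Gamma(shape=54, rate=7).
The mode of a Gamma(a, b) with a ≥ 1 (shape–rate) is (a−1)/b = 53/7 ≈ 7.57.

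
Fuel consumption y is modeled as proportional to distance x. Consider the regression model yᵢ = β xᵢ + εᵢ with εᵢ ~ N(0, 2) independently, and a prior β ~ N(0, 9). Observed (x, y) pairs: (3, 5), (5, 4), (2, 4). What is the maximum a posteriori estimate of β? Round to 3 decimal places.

β̂_MAP = 1.125

log p(β | y) = −Σ(yᵢ − βxᵢ)²/(2·2) − β²/(2·9) + const.
Setting the derivative to zero: Σxᵢ(yᵢ − βxᵢ)/2 − β/9 = 0, so β = Σxᵢyᵢ / (Σxᵢ² + σ²/τ²).
Σxᵢyᵢ = 3·5 + 5·4 + 2·4 = 43; Σxᵢ² = 38; σ²/τ² = 2/9.
β̂_MAP = 43 / (38 + 2/9) = 43/(344/9) = 9/8 ≈ 1.125.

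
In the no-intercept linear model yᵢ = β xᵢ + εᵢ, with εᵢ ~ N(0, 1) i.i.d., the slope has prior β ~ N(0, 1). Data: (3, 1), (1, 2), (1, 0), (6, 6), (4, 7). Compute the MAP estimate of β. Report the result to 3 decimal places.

log p(β | y) = −Σ(yᵢ − βxᵢ)²/(2·1) − β²/(2·1) + const.
Setting the derivative to zero: Σxᵢ(yᵢ − βxᵢ)/1 − β/1 = 0, so β = Σxᵢyᵢ / (Σxᵢ² + σ²/τ²).
Σxᵢyᵢ = 3·1 + 1·2 + 1·0 + 6·6 + 4·7 = 69; Σxᵢ² = 63; σ²/τ² = 1.
β̂_MAP = 69 / (63 + 1) = 69/64 ≈ 1.078.

β̂_MAP = 1.078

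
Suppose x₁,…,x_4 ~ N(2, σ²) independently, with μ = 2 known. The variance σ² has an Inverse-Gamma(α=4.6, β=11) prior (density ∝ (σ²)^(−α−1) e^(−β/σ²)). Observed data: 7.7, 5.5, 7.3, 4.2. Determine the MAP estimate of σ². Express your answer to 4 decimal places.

Sum of squared deviations about the known mean: SS = (7.7−2)² + (5.5−2)² + (7.3−2)² + (4.2−2)² = 77.67.
The Normal likelihood contributes (σ²)^(−n/2) exp(−SS/(2σ²)), so the posterior is Inverse-Gamma(α + n/2, β + SS/2) = Inverse-Gamma(6.6, 49.835).
The mode of Inverse-Gamma(a, b) is b/(a+1) = 49.835/7.6 ≈ 6.5572.

σ̂²_MAP = 6.5572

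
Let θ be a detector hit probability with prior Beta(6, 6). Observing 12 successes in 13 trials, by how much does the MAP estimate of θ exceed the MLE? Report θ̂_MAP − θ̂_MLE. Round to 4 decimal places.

Posterior is Beta(18, 7); MAP = (18−1)/(25−2) = 17/23 ≈ 0.73913.
MLE ignores the prior: θ̂_MLE = k/n = 12/13 ≈ 0.92308.
Difference = 17/23 − 12/13 = -55/299 ≈ -0.1839.

MAP − MLE = -0.1839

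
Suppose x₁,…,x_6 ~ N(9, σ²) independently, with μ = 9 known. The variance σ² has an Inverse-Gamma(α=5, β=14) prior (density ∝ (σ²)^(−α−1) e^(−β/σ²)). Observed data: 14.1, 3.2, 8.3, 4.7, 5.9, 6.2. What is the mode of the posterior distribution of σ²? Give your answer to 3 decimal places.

σ̂²_MAP = 6.893

Sum of squared deviations about the known mean: SS = (14.1−9)² + (3.2−9)² + (8.3−9)² + (4.7−9)² + (5.9−9)² + (6.2−9)² = 96.08.
The Normal likelihood contributes (σ²)^(−n/2) exp(−SS/(2σ²)), so the posterior is Inverse-Gamma(α + n/2, β + SS/2) = Inverse-Gamma(8, 62.04).
The mode of Inverse-Gamma(a, b) is b/(a+1) = 62.04/9 ≈ 6.893.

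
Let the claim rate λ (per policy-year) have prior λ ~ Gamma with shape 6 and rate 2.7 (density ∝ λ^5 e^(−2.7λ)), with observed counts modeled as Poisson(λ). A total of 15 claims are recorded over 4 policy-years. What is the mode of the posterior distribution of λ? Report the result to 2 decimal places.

λ̂_MAP = 2.99

Σxᵢ = 15, n = 4.
Posterior ∝ λ^5e^(−2.7λ) · λ^15e^(−4λ) = λ^20e^(−6.7λ), i.e. Gamma(shape=21, rate=6.7).
The mode of a Gamma(a, b) with a ≥ 1 (shape–rate) is (a−1)/b = 20/6.7 ≈ 2.99.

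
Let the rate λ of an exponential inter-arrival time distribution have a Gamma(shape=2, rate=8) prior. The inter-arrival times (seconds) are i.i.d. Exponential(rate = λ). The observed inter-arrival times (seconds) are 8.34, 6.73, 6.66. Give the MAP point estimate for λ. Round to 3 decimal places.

The Exponential(rate=λ) likelihood is ∝ λ^n e^(−λΣtᵢ). Here n = 3 and Σtᵢ = 8.34 + 6.73 + 6.66 = 21.73.
Posterior ∝ λe^(−8λ) · λ^3e^(−21.73λ) = λ^4e^(−29.73λ), i.e. Gamma(5, 29.73).
Mode = (a−1)/b = 4/29.73 ≈ 0.135.

λ̂_MAP = 0.135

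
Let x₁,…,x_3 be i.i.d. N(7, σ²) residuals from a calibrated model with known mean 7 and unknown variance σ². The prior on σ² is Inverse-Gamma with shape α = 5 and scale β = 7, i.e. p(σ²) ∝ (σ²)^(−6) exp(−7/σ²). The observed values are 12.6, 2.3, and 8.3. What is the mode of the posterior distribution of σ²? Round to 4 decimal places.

Sum of squared deviations about the known mean: SS = (12.6−7)² + (2.3−7)² + (8.3−7)² = 55.14.
The Normal likelihood contributes (σ²)^(−n/2) exp(−SS/(2σ²)), so the posterior is Inverse-Gamma(α + n/2, β + SS/2) = Inverse-Gamma(6.5, 34.57).
The mode of Inverse-Gamma(a, b) is b/(a+1) = 34.57/7.5 ≈ 4.6093.

σ̂²_MAP = 4.6093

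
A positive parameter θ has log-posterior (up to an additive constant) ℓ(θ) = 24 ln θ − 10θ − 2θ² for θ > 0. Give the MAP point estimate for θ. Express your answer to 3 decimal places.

θ̂_MAP = 1.500

ℓ'(θ) = 24/θ − 10 − 4θ. Setting this to zero and multiplying by θ: 4θ² + 10θ − 24 = 0.
θ = (−10 + √(10² + 4·4·24)) / (2·4) = (−10 + √484) / 8 = (−10 + 22)/8 = 3/2.
ℓ''(θ) = −24/θ² − 4 < 0, confirming a maximum.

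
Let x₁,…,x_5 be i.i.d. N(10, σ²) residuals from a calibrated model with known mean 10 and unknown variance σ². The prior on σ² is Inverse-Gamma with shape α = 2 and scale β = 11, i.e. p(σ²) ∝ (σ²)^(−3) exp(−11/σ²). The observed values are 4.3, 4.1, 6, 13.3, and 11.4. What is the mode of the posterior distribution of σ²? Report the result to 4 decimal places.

σ̂²_MAP = 10.7409

Sum of squared deviations about the known mean: SS = (4.3−10)² + (4.1−10)² + (6−10)² + (13.3−10)² + (11.4−10)² = 96.15.
The Normal likelihood contributes (σ²)^(−n/2) exp(−SS/(2σ²)), so the posterior is Inverse-Gamma(α + n/2, β + SS/2) = Inverse-Gamma(4.5, 59.075).
The mode of Inverse-Gamma(a, b) is b/(a+1) = 59.075/5.5 ≈ 10.7409.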